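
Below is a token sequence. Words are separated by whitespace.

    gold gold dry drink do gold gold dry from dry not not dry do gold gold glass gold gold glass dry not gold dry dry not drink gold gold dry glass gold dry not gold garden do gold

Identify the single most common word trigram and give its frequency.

Trigram frequencies (highest first):
  gold gold dry: 3
  do gold gold: 2
  gold gold glass: 2
  dry not gold: 2
  gold dry drink: 1
  dry drink do: 1
  … (25 more, each ≤ 1)

"gold gold dry", 3 times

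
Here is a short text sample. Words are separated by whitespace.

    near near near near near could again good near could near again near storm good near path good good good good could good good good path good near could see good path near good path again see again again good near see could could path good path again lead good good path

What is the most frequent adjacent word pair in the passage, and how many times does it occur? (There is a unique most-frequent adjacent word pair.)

Bigram frequencies (highest first):
  good good: 6
  good path: 5
  near near: 4
  good near: 4
  near could: 3
  path good: 3
  … (24 more, each ≤ 2)

"good good", 6 times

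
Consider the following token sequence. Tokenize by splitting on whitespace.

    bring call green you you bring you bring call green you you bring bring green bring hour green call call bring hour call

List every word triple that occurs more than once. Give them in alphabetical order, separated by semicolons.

bring call green; call green you; green you you; you you bring

Trigram counts meeting the condition (more than once):
  bring call green: 2
  call green you: 2
  green you you: 2
  you you bring: 2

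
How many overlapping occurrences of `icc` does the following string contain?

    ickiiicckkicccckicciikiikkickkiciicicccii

Sliding a length-3 window over the 41 characters (39 positions):
  position 6–8: icc
  position 11–13: icc
  position 17–19: icc
  position 36–38: icc

4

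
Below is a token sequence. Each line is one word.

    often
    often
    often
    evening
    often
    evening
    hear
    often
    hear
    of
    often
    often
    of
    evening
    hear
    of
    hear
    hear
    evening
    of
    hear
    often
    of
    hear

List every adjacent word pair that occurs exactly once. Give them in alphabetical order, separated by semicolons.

evening of; evening often; hear evening; hear hear; of evening; of often; often hear

Bigram counts meeting the condition (exactly once):
  evening of: 1
  evening often: 1
  hear evening: 1
  hear hear: 1
  of evening: 1
  of often: 1
  often hear: 1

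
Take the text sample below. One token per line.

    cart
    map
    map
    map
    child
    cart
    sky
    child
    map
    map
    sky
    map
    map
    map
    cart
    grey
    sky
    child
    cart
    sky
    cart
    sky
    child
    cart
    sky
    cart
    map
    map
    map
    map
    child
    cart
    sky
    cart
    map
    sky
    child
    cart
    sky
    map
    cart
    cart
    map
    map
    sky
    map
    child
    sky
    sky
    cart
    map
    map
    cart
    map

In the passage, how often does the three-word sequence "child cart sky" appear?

5

Scanning the 52 overlapping trigram windows for "child cart sky":
  position 5–7: child cart sky
  position 18–20: child cart sky
  position 23–25: child cart sky
  position 31–33: child cart sky
  position 37–39: child cart sky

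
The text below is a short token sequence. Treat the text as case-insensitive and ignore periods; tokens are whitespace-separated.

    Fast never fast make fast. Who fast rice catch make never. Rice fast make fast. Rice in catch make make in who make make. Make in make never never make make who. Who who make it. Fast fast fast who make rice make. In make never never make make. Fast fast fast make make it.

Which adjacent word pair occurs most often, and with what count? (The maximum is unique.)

"make make", 6 times

Bigram frequencies (highest first):
  make make: 6
  fast fast: 4
  fast make: 3
  make fast: 3
  make never: 3
  make in: 3
  … (22 more, each ≤ 3)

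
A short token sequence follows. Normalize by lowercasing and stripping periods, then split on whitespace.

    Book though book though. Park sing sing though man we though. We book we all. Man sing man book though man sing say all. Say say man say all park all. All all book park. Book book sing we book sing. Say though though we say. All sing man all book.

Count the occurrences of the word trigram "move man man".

Scanning the 49 overlapping trigram windows for "move man man":
  (none found)

0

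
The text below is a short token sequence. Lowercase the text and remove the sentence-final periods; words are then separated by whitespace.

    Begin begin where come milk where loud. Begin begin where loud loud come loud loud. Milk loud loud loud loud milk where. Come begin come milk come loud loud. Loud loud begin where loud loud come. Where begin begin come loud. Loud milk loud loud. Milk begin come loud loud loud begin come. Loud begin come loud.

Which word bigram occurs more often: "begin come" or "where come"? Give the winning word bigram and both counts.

"begin come" (5 vs 2)

"begin come": 5 occurrences
"where come": 2 occurrences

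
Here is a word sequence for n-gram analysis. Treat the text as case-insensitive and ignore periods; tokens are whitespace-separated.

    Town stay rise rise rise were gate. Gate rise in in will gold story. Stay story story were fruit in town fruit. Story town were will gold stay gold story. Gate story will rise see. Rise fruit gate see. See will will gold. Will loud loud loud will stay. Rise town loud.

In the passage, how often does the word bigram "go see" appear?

Scanning the 51 overlapping bigram windows for "go see":
  (none found)

0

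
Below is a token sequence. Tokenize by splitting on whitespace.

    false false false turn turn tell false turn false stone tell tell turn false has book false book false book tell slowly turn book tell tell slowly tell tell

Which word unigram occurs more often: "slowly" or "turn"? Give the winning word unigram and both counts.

"turn" (5 vs 2)

"slowly": 2 occurrences
"turn": 5 occurrences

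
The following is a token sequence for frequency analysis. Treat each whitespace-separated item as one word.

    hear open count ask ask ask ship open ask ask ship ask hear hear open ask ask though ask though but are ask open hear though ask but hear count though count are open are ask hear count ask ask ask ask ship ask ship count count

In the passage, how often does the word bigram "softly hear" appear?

0

Scanning the 46 overlapping bigram windows for "softly hear":
  (none found)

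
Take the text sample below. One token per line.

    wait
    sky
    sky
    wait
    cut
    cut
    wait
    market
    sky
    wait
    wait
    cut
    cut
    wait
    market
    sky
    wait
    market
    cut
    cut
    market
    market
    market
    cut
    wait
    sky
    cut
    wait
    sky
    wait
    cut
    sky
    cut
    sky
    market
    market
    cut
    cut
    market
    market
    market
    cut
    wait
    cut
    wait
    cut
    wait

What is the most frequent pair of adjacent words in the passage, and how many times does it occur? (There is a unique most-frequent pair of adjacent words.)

"cut wait", 7 times

Bigram frequencies (highest first):
  cut wait: 7
  wait cut: 5
  market market: 5
  sky wait: 4
  cut cut: 4
  market cut: 4
  … (9 more, each ≤ 3)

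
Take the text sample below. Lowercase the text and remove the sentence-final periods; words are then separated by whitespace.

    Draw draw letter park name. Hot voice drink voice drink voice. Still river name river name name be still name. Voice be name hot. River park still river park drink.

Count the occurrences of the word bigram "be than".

Scanning the 29 overlapping bigram windows for "be than":
  (none found)

0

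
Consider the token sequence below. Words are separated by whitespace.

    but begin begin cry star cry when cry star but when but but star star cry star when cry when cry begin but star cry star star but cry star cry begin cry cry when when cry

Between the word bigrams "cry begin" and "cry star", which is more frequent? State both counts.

"cry begin": 2 occurrences
"cry star": 5 occurrences

"cry star" (5 vs 2)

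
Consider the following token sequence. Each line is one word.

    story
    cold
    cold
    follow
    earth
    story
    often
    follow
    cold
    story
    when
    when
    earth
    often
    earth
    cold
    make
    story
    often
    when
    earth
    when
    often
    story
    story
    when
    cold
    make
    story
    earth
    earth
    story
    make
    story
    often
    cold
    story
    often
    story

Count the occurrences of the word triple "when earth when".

1

Scanning the 37 overlapping trigram windows for "when earth when":
  position 20–22: when earth when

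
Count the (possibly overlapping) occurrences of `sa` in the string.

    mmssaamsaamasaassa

Sliding a length-2 window over the 18 characters (17 positions):
  position 4–5: sa
  position 8–9: sa
  position 13–14: sa
  position 17–18: sa

4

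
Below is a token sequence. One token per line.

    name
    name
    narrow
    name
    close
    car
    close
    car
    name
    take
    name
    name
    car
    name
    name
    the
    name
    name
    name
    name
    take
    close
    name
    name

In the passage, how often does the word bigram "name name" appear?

7

Scanning the 23 overlapping bigram windows for "name name":
  position 1–2: name name
  position 11–12: name name
  position 14–15: name name
  position 17–18: name name
  position 18–19: name name
  position 19–20: name name
  position 23–24: name name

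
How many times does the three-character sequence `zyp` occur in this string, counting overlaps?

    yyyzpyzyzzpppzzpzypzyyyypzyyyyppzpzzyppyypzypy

Sliding a length-3 window over the 46 characters (44 positions):
  position 17–19: zyp
  position 36–38: zyp
  position 43–45: zyp

3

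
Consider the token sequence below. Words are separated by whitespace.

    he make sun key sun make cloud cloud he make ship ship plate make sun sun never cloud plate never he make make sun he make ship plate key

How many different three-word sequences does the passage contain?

26

29 tokens → 27 trigram windows in total.
Repeated trigrams (each contributes count−1 duplicates):
  he make ship: 2
1 duplicate windows → 27 − 1 = 26 distinct.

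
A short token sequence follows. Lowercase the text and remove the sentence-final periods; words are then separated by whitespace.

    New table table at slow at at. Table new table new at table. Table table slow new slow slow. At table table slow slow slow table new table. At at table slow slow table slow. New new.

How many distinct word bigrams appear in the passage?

37 tokens → 36 bigram windows in total.
Repeated bigrams (each contributes count−1 duplicates):
  at table: 4
  slow slow: 4
  table slow: 4
  table table: 4
  new table: 3
  table new: 3
  at at: 2
  slow at: 2
  … (3 more repeated)
21 duplicate windows → 36 − 21 = 15 distinct.

15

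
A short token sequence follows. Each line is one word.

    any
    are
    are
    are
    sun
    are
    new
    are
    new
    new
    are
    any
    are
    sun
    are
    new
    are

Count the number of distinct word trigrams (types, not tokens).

17 tokens → 15 trigram windows in total.
Repeated trigrams (each contributes count−1 duplicates):
  are new are: 2
  are sun are: 2
  sun are new: 2
3 duplicate windows → 15 − 3 = 12 distinct.

12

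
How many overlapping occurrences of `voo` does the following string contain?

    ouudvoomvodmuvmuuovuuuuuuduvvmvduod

Sliding a length-3 window over the 35 characters (33 positions):
  position 5–7: voo

1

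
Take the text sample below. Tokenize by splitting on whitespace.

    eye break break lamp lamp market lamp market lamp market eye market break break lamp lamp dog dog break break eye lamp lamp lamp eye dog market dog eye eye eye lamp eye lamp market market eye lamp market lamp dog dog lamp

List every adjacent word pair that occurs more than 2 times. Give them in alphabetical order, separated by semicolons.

Bigram counts meeting the condition (more than 2 times):
  break break: 3
  eye lamp: 4
  lamp lamp: 4
  lamp market: 5
  market lamp: 3

break break; eye lamp; lamp lamp; lamp market; market lamp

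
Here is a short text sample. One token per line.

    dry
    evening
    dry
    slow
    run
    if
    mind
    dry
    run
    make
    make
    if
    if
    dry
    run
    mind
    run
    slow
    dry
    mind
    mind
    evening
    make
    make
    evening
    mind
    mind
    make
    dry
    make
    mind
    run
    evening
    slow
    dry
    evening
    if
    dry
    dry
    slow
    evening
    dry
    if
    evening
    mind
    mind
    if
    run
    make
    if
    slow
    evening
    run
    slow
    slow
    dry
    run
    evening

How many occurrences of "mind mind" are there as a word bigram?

3

Scanning the 57 overlapping bigram windows for "mind mind":
  position 20–21: mind mind
  position 26–27: mind mind
  position 45–46: mind mind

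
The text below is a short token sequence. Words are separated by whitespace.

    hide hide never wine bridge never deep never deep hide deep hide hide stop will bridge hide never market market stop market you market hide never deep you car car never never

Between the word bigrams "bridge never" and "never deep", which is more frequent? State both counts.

"bridge never": 1 occurrence
"never deep": 3 occurrences

"never deep" (3 vs 1)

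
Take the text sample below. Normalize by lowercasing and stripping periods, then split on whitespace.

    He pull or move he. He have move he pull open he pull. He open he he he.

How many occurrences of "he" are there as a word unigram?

9

Scanning the 18 tokens for "he":
  position 1: he
  position 5: he
  position 6: he
  position 9: he
  position 12: he
  position 14: he
  position 16: he
  position 17: he
  position 18: he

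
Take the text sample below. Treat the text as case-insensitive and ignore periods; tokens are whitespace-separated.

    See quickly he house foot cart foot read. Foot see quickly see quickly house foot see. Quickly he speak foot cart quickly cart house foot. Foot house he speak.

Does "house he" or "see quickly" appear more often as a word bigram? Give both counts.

"see quickly" (4 vs 1)

"house he": 1 occurrence
"see quickly": 4 occurrences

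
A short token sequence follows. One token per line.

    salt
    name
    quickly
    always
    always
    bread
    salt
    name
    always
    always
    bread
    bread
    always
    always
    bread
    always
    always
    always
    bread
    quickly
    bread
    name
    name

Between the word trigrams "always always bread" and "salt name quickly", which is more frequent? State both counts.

"always always bread": 4 occurrences
"salt name quickly": 1 occurrence

"always always bread" (4 vs 1)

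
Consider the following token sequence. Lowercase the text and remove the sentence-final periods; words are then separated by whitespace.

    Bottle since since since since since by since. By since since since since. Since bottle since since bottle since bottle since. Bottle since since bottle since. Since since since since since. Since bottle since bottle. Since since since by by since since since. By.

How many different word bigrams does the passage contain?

44 tokens → 43 bigram windows in total.
Repeated bigrams (each contributes count−1 duplicates):
  since since: 20
  bottle since: 8
  since bottle: 7
  since by: 4
  by since: 3
37 duplicate windows → 43 − 37 = 6 distinct.

6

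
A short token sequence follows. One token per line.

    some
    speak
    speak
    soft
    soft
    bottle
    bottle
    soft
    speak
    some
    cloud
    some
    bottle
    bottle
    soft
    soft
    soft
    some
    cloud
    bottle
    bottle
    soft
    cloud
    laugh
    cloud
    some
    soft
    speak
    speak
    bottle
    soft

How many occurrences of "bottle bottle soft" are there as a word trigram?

3

Scanning the 29 overlapping trigram windows for "bottle bottle soft":
  position 6–8: bottle bottle soft
  position 13–15: bottle bottle soft
  position 20–22: bottle bottle soft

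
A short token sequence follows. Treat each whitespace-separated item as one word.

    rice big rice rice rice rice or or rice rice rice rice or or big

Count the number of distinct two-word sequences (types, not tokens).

15 tokens → 14 bigram windows in total.
Repeated bigrams (each contributes count−1 duplicates):
  rice rice: 6
  or or: 2
  rice or: 2
7 duplicate windows → 14 − 7 = 7 distinct.

7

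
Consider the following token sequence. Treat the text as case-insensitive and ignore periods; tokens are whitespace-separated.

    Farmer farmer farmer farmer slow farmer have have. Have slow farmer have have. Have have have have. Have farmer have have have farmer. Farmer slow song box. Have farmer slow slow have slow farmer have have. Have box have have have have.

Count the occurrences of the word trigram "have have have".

10

Scanning the 40 overlapping trigram windows for "have have have":
  position 7–9: have have have
  position 12–14: have have have
  position 13–15: have have have
  position 14–16: have have have
  position 15–17: have have have
  position 16–18: have have have
  position 20–22: have have have
  position 35–37: have have have
  position 39–41: have have have
  position 40–42: have have have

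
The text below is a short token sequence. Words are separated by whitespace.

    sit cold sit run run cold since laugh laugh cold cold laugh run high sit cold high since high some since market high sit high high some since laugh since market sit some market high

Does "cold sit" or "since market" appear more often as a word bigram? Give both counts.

"cold sit": 1 occurrence
"since market": 2 occurrences

"since market" (2 vs 1)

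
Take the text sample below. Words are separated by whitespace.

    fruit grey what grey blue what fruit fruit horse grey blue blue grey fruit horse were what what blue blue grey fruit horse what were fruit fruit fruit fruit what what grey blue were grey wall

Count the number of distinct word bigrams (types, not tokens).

23

36 tokens → 35 bigram windows in total.
Repeated bigrams (each contributes count−1 duplicates):
  fruit fruit: 4
  fruit horse: 3
  grey blue: 3
  blue blue: 2
  blue grey: 2
  grey fruit: 2
  what grey: 2
  what what: 2
12 duplicate windows → 35 − 12 = 23 distinct.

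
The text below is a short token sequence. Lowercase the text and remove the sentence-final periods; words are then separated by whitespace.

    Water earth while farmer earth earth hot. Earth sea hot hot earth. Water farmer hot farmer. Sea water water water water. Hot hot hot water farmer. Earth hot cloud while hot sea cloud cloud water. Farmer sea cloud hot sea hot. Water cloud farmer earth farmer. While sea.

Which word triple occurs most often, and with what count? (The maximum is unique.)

Trigram frequencies (highest first):
  water water water: 2
  water earth while: 1
  earth while farmer: 1
  while farmer earth: 1
  farmer earth earth: 1
  earth earth hot: 1
  … (39 more, each ≤ 1)

"water water water", 2 times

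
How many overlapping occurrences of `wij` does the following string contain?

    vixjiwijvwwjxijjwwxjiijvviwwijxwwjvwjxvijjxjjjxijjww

Sliding a length-3 window over the 52 characters (50 positions):
  position 6–8: wij
  position 28–30: wij

2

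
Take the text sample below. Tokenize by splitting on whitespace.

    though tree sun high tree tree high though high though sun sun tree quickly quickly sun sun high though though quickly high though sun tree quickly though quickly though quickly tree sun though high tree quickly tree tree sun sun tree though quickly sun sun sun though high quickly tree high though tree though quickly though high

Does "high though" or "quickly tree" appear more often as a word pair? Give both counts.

"high though": 5 occurrences
"quickly tree": 3 occurrences

"high though" (5 vs 3)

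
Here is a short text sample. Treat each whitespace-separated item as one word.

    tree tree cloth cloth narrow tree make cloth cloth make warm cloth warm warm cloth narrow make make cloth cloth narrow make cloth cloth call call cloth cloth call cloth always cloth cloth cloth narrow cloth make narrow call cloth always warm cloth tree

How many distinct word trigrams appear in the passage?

44 tokens → 42 trigram windows in total.
Repeated trigrams (each contributes count−1 duplicates):
  cloth cloth narrow: 3
  make cloth cloth: 3
  call cloth always: 2
  cloth cloth call: 2
  cloth narrow make: 2
7 duplicate windows → 42 − 7 = 35 distinct.

35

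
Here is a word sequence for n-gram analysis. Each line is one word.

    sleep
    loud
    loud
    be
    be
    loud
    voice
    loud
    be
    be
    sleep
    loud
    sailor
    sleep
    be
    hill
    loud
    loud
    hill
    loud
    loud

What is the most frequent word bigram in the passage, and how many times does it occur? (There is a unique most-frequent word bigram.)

"loud loud", 3 times

Bigram frequencies (highest first):
  loud loud: 3
  sleep loud: 2
  loud be: 2
  be be: 2
  hill loud: 2
  be loud: 1
  … (8 more, each ≤ 1)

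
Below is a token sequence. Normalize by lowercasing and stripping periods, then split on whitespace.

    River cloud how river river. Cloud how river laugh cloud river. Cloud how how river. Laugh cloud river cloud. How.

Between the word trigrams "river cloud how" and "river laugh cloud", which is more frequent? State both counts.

"river cloud how" (4 vs 2)

"river cloud how": 4 occurrences
"river laugh cloud": 2 occurrences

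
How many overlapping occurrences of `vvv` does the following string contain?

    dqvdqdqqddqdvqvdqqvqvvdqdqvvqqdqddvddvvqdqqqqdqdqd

Sliding a length-3 window over the 50 characters (48 positions):
  (no match at any position)

0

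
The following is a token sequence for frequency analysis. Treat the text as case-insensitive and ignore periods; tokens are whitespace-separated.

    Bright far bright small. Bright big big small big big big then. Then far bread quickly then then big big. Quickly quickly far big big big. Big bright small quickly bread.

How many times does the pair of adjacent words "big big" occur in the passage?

7

Scanning the 30 overlapping bigram windows for "big big":
  position 6–7: big big
  position 9–10: big big
  position 10–11: big big
  position 19–20: big big
  position 24–25: big big
  position 25–26: big big
  position 26–27: big big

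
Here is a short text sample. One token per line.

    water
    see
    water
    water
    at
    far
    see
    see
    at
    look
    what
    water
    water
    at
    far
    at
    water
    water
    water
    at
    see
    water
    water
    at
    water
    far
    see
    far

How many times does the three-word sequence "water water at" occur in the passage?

Scanning the 26 overlapping trigram windows for "water water at":
  position 3–5: water water at
  position 12–14: water water at
  position 18–20: water water at
  position 22–24: water water at

4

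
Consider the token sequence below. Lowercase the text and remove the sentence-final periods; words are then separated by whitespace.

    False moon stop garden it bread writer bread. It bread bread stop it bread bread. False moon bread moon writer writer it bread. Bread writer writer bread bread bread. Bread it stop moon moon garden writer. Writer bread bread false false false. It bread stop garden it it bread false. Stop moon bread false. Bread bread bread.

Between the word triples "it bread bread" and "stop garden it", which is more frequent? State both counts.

"it bread bread": 3 occurrences
"stop garden it": 2 occurrences

"it bread bread" (3 vs 2)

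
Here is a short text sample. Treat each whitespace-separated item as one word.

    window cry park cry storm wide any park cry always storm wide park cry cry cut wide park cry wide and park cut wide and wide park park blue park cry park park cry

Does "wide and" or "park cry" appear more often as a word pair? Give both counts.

"wide and": 2 occurrences
"park cry": 6 occurrences

"park cry" (6 vs 2)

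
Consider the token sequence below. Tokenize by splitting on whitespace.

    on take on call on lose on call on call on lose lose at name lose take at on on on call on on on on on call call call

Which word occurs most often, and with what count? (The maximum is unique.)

"on", 14 times

Unigram frequencies (highest first):
  on: 14
  call: 7
  lose: 4
  take: 2
  at: 2
  name: 1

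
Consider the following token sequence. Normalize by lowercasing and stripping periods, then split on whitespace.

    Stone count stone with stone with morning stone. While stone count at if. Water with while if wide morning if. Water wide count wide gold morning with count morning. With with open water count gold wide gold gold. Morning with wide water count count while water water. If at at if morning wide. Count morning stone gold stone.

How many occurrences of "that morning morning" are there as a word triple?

Scanning the 56 overlapping trigram windows for "that morning morning":
  (none found)

0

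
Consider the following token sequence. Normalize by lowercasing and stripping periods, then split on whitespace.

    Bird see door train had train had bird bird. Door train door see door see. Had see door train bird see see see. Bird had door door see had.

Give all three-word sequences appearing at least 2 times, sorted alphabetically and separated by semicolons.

door see had; see door train

Trigram counts meeting the condition (at least 2 times):
  door see had: 2
  see door train: 2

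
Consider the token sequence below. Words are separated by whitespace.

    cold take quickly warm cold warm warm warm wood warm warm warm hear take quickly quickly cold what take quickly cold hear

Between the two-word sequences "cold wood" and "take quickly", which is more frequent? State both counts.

"cold wood": 0 occurrences
"take quickly": 3 occurrences

"take quickly" (3 vs 0)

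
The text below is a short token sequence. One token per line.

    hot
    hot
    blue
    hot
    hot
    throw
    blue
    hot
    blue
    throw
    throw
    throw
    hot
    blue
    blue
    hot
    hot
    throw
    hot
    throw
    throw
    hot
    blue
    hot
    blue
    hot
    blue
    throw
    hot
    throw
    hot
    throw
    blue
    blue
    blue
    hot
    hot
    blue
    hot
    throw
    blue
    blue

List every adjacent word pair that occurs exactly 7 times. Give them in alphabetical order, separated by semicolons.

Bigram counts meeting the condition (exactly 7 times):
  blue hot: 7
  hot blue: 7

blue hot; hot blue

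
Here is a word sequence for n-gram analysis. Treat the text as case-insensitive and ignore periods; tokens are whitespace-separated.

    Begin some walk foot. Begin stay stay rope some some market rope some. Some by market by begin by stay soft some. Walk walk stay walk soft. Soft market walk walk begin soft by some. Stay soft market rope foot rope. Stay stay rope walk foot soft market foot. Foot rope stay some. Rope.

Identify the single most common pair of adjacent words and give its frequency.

"soft market", 3 times

Bigram frequencies (highest first):
  soft market: 3
  some walk: 2
  walk foot: 2
  stay stay: 2
  stay rope: 2
  rope some: 2
  … (34 more, each ≤ 2)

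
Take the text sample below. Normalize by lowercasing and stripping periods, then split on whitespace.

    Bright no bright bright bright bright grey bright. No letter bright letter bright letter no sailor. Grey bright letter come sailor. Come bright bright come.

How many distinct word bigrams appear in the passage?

16

25 tokens → 24 bigram windows in total.
Repeated bigrams (each contributes count−1 duplicates):
  bright bright: 4
  bright letter: 3
  bright no: 2
  grey bright: 2
  letter bright: 2
8 duplicate windows → 24 − 8 = 16 distinct.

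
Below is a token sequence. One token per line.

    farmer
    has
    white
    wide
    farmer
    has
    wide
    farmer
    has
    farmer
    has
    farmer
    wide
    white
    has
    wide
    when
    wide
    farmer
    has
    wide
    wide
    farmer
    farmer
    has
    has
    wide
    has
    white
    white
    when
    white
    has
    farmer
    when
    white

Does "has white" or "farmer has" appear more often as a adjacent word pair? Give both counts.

"farmer has" (6 vs 2)

"has white": 2 occurrences
"farmer has": 6 occurrences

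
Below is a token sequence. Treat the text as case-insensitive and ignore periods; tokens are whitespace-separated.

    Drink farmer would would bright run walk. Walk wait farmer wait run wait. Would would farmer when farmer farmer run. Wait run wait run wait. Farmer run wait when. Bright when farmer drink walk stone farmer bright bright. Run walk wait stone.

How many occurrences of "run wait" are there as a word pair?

Scanning the 41 overlapping bigram windows for "run wait":
  position 12–13: run wait
  position 20–21: run wait
  position 22–23: run wait
  position 24–25: run wait
  position 27–28: run wait

5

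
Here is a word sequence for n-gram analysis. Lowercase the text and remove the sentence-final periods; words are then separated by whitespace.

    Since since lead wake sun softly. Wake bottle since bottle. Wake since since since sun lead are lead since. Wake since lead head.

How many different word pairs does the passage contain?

23 tokens → 22 bigram windows in total.
Repeated bigrams (each contributes count−1 duplicates):
  since since: 3
  since lead: 2
  wake since: 2
4 duplicate windows → 22 − 4 = 18 distinct.

18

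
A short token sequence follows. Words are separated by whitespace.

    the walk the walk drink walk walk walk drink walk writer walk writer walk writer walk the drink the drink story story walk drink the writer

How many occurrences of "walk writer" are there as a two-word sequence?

3

Scanning the 25 overlapping bigram windows for "walk writer":
  position 10–11: walk writer
  position 12–13: walk writer
  position 14–15: walk writer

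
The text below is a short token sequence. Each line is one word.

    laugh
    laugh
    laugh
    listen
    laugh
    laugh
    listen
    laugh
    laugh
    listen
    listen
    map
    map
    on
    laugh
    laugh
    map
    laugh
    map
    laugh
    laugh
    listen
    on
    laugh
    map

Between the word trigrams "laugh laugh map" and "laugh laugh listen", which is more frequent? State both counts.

"laugh laugh map": 1 occurrence
"laugh laugh listen": 4 occurrences

"laugh laugh listen" (4 vs 1)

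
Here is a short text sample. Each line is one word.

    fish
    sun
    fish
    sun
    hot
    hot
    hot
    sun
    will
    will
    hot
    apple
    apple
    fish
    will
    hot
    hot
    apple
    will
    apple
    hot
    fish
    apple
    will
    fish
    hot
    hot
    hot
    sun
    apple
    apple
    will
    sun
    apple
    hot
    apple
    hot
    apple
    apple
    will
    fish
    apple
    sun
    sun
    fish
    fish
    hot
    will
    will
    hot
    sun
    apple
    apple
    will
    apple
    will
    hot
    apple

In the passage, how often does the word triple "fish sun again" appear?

Scanning the 56 overlapping trigram windows for "fish sun again":
  (none found)

0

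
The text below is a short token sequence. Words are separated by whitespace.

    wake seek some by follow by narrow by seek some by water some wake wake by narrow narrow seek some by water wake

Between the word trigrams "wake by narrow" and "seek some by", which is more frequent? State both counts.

"wake by narrow": 1 occurrence
"seek some by": 3 occurrences

"seek some by" (3 vs 1)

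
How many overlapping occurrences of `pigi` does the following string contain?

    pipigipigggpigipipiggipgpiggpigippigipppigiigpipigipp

6

Sliding a length-4 window over the 53 characters (50 positions):
  position 3–6: pigi
  position 12–15: pigi
  position 29–32: pigi
  position 34–37: pigi
  position 40–43: pigi
  position 48–51: pigi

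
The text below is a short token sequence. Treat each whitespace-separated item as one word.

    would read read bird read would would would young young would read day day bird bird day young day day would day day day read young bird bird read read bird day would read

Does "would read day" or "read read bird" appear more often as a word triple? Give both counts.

"would read day": 1 occurrence
"read read bird": 2 occurrences

"read read bird" (2 vs 1)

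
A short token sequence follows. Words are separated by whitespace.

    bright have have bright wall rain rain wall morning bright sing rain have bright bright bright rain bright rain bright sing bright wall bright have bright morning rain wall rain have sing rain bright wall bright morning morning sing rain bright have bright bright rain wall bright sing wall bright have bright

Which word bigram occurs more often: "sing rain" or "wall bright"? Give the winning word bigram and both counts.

"sing rain": 3 occurrences
"wall bright": 4 occurrences

"wall bright" (4 vs 3)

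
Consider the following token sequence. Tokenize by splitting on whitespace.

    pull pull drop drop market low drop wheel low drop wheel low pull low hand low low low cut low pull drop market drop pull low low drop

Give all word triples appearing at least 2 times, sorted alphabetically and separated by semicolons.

drop wheel low; low drop wheel

Trigram counts meeting the condition (at least 2 times):
  drop wheel low: 2
  low drop wheel: 2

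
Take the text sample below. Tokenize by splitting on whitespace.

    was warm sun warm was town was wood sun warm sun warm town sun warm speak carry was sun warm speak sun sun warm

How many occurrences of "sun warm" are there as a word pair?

Scanning the 23 overlapping bigram windows for "sun warm":
  position 3–4: sun warm
  position 9–10: sun warm
  position 11–12: sun warm
  position 14–15: sun warm
  position 19–20: sun warm
  position 23–24: sun warm

6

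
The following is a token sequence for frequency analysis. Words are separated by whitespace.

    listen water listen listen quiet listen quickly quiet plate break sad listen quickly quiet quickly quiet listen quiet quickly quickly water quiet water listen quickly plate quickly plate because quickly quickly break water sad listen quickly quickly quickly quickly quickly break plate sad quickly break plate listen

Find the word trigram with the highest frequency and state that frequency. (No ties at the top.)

"quickly quickly quickly", 3 times

Trigram frequencies (highest first):
  quickly quickly quickly: 3
  listen quickly quiet: 2
  sad listen quickly: 2
  quickly quickly break: 2
  quickly break plate: 2
  listen water listen: 1
  … (33 more, each ≤ 1)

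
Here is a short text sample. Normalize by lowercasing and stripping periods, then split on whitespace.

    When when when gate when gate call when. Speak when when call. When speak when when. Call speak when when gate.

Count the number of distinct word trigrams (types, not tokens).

21 tokens → 19 trigram windows in total.
Repeated trigrams (each contributes count−1 duplicates):
  speak when when: 3
  call when speak: 2
  when speak when: 2
  when when call: 2
  when when gate: 2
6 duplicate windows → 19 − 6 = 13 distinct.

13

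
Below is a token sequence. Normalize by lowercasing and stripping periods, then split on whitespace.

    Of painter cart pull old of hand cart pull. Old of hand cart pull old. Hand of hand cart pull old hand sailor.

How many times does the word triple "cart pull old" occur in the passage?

4

Scanning the 21 overlapping trigram windows for "cart pull old":
  position 3–5: cart pull old
  position 8–10: cart pull old
  position 13–15: cart pull old
  position 19–21: cart pull old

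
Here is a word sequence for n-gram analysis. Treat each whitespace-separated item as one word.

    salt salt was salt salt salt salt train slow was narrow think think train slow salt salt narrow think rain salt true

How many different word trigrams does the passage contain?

22 tokens → 20 trigram windows in total.
Repeated trigrams (each contributes count−1 duplicates):
  salt salt salt: 2
1 duplicate windows → 20 − 1 = 19 distinct.

19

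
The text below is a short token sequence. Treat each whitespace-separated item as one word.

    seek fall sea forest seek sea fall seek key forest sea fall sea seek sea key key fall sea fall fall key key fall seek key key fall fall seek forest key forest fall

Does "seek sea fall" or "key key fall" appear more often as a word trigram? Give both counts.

"key key fall" (3 vs 1)

"seek sea fall": 1 occurrence
"key key fall": 3 occurrences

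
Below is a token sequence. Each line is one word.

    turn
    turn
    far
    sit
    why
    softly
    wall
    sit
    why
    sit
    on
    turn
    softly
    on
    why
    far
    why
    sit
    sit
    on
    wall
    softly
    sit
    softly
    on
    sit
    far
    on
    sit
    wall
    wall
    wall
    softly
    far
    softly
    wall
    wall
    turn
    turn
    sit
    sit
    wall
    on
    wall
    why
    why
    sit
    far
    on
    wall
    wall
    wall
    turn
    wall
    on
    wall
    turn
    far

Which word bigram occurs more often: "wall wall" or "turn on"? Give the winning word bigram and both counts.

"wall wall": 5 occurrences
"turn on": 0 occurrences

"wall wall" (5 vs 0)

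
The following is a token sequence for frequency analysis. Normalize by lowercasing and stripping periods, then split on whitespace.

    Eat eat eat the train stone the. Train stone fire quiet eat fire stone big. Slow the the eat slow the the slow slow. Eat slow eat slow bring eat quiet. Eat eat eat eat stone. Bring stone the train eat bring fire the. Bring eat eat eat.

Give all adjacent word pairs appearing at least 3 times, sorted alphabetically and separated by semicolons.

Bigram counts meeting the condition (at least 3 times):
  eat eat: 7
  eat slow: 3
  the train: 3

eat eat; eat slow; the train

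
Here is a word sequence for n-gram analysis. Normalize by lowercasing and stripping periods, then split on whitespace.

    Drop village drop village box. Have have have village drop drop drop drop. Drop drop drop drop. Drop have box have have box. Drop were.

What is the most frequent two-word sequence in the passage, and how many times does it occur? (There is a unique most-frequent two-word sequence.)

"drop drop", 8 times

Bigram frequencies (highest first):
  drop drop: 8
  have have: 3
  drop village: 2
  village drop: 2
  box have: 2
  have box: 2
  … (5 more, each ≤ 1)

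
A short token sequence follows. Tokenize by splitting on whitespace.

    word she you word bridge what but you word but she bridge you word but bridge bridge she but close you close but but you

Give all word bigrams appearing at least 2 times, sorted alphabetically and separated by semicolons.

but you; word but; you word

Bigram counts meeting the condition (at least 2 times):
  but you: 2
  word but: 2
  you word: 3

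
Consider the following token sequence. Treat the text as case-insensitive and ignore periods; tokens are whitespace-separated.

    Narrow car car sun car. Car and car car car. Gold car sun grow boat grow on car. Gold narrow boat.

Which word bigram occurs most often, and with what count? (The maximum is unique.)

Bigram frequencies (highest first):
  car car: 4
  car sun: 2
  car gold: 2
  narrow car: 1
  sun car: 1
  car and: 1
  … (9 more, each ≤ 1)

"car car", 4 times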